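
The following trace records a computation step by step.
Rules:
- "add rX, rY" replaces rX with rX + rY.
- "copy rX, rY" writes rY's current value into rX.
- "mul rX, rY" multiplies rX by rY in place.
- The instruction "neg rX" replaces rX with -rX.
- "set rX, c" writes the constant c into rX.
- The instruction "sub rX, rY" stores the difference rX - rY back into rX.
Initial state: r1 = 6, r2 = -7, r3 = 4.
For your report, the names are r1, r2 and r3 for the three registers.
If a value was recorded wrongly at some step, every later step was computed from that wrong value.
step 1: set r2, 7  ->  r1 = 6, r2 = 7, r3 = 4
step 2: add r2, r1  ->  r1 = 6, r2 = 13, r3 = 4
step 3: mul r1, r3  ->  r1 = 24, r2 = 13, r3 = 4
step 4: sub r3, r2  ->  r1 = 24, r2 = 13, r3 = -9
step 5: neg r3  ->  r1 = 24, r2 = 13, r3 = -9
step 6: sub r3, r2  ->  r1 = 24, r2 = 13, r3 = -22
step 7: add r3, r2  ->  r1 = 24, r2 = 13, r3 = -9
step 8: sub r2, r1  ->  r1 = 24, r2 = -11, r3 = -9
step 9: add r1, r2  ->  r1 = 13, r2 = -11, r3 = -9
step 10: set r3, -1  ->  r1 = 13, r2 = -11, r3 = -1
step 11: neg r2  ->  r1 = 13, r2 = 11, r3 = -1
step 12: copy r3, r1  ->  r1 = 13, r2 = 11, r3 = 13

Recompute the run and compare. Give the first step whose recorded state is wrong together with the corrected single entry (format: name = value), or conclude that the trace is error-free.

Step 1: r2 = 7 — no discrepancy.
Step 2: r2 = 7 + 6 = 13 — in agreement.
Step 3: r1 = 6 * 4 = 24 — agrees with the trace.
Step 4: r3 = 4 - 13 = -9 — same as recorded.
Step 5: r3 = -(-9) = 9 — the trace disagrees here.
So the first discrepancy is step 5, where the right value is r3 = 9.

step 5, r3 = 9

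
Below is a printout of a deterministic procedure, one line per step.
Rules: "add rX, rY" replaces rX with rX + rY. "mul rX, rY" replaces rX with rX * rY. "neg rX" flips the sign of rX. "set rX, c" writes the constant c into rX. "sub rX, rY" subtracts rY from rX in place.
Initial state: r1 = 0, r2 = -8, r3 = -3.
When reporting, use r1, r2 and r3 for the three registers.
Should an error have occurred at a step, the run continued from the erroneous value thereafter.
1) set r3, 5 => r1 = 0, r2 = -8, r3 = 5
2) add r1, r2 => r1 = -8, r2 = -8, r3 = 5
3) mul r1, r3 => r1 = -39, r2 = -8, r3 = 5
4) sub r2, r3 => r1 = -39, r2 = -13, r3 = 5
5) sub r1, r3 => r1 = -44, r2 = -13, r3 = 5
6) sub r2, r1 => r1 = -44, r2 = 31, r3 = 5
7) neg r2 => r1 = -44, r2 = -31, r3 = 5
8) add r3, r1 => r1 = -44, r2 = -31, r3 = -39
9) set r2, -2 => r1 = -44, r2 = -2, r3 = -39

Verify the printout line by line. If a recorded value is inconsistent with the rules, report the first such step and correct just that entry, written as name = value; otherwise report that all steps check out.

1. r3 = 5 (confirmed correct)
2. r1 = 0 + -8 = -8 (checks out)
3. r1 = -8 * 5 = -40 (this is not what the printout shows)
That makes step 3 the first incorrect line — r1 = -40 is what it should show.

step 3, r1 = -40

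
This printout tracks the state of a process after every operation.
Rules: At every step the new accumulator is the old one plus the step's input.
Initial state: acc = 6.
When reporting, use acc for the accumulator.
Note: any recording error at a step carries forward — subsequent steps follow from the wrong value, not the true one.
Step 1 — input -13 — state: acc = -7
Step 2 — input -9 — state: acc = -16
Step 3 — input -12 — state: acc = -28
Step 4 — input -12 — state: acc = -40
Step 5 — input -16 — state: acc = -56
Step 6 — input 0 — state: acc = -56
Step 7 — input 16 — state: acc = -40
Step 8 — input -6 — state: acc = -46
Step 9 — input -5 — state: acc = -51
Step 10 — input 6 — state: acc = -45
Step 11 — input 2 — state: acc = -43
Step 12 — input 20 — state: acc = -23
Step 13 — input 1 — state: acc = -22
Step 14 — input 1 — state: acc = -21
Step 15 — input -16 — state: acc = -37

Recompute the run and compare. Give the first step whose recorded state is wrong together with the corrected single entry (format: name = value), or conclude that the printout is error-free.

no error

step 1: acc = 6 + -13 = -7 -> agrees with the printout
step 2: acc = -7 + -9 = -16 -> checks out
step 3: acc = -16 + -12 = -28 -> consistent with the printout
step 4: acc = -28 + -12 = -40 -> exactly as logged
step 5: acc = -40 + -16 = -56 -> no discrepancy
step 6: acc = -56 + 0 = -56 -> in agreement
step 7: acc = -56 + 16 = -40 -> verified
step 8: acc = -40 + -6 = -46 -> agrees with the printout
step 9: acc = -46 + -5 = -51 -> no discrepancy
step 10: acc = -51 + 6 = -45 -> same as recorded
step 11: acc = -45 + 2 = -43 -> same as recorded
step 12: acc = -43 + 20 = -23 -> verified
step 13: acc = -23 + 1 = -22 -> same as recorded
step 14: acc = -22 + 1 = -21 -> exactly as logged
step 15: acc = -21 + -16 = -37 -> checks out
Every step is consistent.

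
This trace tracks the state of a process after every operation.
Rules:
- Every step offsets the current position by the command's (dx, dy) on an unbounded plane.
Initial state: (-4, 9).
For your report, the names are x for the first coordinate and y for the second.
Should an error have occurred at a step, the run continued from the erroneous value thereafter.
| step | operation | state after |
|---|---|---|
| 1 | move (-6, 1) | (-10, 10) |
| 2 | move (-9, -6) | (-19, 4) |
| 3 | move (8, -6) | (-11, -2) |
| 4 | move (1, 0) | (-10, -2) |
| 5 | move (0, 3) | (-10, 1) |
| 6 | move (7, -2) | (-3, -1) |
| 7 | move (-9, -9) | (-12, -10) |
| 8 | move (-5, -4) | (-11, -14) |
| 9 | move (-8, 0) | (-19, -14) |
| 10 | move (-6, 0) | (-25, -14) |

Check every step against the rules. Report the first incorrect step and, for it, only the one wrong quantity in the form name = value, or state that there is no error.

Recomputing the run from the initial state:
step 1: x = -10, y = 10
step 2: x = -19, y = 4
step 3: x = -11, y = -2
step 4: x = -10, y = -2
step 5: x = -10, y = 1
step 6: x = -3, y = -1
step 7: x = -12, y = -10
step 8: x = -17, y = -14
step 9: x = -25, y = -14
step 10: x = -31, y = -14
The first disagreement with the trace is at step 8, where the value should be x = -17.

step 8, x = -17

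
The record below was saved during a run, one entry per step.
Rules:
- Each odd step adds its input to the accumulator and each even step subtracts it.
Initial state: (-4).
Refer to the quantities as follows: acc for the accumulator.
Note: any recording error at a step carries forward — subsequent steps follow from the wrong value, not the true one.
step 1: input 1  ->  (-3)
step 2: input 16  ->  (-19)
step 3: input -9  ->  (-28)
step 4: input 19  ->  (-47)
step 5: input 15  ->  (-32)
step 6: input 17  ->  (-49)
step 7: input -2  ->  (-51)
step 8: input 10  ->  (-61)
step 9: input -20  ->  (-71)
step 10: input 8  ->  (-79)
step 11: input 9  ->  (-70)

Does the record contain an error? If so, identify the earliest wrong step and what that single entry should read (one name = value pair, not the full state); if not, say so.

step 1: acc = -4 + 1 = -3 -> in agreement
step 2: acc = -3 - 16 = -19 -> in agreement
step 3: acc = -19 + -9 = -28 -> confirmed correct
step 4: acc = -28 - 19 = -47 -> exactly as logged
step 5: acc = -47 + 15 = -32 -> no discrepancy
step 6: acc = -32 - 17 = -49 -> verified
step 7: acc = -49 + -2 = -51 -> verified
step 8: acc = -51 - 10 = -61 -> in agreement
step 9: acc = -61 + -20 = -81 -> this is not what the record shows
That makes step 9 the first incorrect line — acc = -81 is what it should show.

step 9, acc = -81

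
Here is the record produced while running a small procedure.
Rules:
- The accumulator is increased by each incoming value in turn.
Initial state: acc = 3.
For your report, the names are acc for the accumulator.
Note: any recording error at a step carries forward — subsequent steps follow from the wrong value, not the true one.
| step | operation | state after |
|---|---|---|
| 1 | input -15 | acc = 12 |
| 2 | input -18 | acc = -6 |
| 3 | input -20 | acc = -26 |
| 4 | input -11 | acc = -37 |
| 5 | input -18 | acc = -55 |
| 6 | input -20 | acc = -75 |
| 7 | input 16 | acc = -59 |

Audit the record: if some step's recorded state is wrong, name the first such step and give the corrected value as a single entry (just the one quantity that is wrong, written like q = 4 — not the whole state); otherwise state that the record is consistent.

step 1, acc = -12

1. acc = 3 + -15 = -12 (the record has a different value)
So the first discrepancy is step 1, where the right value is acc = -12.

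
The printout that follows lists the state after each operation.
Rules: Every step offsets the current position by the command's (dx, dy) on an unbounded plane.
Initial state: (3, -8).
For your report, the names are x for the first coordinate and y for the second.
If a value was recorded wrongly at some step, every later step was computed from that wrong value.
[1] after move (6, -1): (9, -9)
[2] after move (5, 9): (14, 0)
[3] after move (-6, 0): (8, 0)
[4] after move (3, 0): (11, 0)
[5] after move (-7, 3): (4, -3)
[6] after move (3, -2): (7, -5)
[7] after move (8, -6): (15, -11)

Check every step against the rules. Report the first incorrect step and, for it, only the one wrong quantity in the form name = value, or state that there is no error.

1. x = 3 + (6) = 9, y = -8 + (-1) = -9 (checks out)
2. x = 9 + (5) = 14, y = -9 + (9) = 0 (matches)
3. x = 14 + (-6) = 8, y = 0 + (0) = 0 (in agreement)
4. x = 8 + (3) = 11, y = 0 + (0) = 0 (agrees with the printout)
5. x = 11 + (-7) = 4, y = 0 + (3) = 3 (the printout disagrees here)
Step 5 is the first one off; corrected, y = 3.

step 5, y = 3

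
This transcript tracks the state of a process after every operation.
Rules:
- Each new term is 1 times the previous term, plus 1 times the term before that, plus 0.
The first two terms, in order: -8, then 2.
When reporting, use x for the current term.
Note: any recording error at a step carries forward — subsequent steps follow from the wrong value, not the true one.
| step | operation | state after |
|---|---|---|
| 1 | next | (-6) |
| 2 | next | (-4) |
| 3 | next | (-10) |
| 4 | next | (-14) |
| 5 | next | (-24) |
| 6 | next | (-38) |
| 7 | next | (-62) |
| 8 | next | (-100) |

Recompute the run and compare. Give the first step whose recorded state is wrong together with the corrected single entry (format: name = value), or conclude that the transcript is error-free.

Recomputing the run from the initial state:
step 1: x = -6
step 2: x = -4
step 3: x = -10
step 4: x = -14
step 5: x = -24
step 6: x = -38
step 7: x = -62
step 8: x = -100
This matches the transcript at every step.

no error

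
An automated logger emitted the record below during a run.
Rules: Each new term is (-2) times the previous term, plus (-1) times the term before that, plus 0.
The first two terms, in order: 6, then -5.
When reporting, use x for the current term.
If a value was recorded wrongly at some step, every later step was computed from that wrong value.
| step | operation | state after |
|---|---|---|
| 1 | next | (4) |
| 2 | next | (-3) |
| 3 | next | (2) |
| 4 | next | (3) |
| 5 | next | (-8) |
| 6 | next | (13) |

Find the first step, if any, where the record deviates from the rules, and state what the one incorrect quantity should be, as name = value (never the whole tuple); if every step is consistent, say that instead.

step 4, x = -1

Recomputing the run from the initial state:
step 1: x = 4
step 2: x = -3
step 3: x = 2
step 4: x = -1
step 5: x = 0
step 6: x = 1
The first disagreement with the record is at step 4, where the value should be x = -1.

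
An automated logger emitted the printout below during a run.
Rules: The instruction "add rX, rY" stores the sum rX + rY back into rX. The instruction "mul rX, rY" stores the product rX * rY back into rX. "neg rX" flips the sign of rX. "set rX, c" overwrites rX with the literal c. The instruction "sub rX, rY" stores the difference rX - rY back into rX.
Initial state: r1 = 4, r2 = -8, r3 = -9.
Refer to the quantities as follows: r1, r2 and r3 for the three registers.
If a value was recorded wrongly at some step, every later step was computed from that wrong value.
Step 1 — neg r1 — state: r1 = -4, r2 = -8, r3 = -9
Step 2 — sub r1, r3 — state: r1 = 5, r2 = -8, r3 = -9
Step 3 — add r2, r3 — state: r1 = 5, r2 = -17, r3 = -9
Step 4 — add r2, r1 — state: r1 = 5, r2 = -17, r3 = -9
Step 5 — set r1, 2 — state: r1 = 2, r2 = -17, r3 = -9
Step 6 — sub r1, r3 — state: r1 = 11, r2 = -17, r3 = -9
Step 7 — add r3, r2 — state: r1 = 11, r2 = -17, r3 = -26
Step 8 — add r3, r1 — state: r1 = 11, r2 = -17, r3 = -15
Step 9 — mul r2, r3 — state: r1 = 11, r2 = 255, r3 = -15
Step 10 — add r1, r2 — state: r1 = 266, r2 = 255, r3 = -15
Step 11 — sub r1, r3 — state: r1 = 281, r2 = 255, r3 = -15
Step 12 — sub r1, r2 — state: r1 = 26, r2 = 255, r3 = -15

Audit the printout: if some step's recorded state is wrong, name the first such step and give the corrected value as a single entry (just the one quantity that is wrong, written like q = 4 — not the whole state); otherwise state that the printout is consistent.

step 4, r2 = -12

1. r1 = -(4) = -4 (same as recorded)
2. r1 = -4 - -9 = 5 (agrees with the printout)
3. r2 = -8 + -9 = -17 (in agreement)
4. r2 = -17 + 5 = -12 (the printout disagrees here)
Step 4 is the first one off; corrected, r2 = -12.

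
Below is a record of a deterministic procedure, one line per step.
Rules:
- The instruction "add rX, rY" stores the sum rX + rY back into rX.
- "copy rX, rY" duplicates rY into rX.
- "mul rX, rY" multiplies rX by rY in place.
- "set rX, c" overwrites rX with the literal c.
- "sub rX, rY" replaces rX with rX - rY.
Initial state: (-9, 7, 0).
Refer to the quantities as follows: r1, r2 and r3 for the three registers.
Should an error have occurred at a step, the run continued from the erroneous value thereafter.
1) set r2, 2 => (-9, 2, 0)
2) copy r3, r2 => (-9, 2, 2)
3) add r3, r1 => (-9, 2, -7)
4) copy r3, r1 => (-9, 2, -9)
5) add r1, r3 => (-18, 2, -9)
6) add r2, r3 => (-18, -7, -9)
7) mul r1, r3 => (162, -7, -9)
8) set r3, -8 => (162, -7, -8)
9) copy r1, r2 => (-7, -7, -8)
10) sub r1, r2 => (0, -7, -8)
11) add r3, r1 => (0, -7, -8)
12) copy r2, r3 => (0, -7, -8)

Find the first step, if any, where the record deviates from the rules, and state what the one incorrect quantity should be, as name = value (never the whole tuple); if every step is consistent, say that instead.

step 1: r2 = 2 -> exactly as logged
step 2: r3 = 2 -> exactly as logged
step 3: r3 = 2 + -9 = -7 -> exactly as logged
step 4: r3 = -9 -> verified
step 5: r1 = -9 + -9 = -18 -> consistent with the record
step 6: r2 = 2 + -9 = -7 -> checks out
step 7: r1 = -18 * -9 = 162 -> exactly as logged
step 8: r3 = -8 -> consistent with the record
step 9: r1 = -7 -> checks out
step 10: r1 = -7 - -7 = 0 -> checks out
step 11: r3 = -8 + 0 = -8 -> verified
step 12: r2 = -8 -> not what was recorded
The earliest wrong entry is at step 12: it should read r2 = -8.

step 12, r2 = -8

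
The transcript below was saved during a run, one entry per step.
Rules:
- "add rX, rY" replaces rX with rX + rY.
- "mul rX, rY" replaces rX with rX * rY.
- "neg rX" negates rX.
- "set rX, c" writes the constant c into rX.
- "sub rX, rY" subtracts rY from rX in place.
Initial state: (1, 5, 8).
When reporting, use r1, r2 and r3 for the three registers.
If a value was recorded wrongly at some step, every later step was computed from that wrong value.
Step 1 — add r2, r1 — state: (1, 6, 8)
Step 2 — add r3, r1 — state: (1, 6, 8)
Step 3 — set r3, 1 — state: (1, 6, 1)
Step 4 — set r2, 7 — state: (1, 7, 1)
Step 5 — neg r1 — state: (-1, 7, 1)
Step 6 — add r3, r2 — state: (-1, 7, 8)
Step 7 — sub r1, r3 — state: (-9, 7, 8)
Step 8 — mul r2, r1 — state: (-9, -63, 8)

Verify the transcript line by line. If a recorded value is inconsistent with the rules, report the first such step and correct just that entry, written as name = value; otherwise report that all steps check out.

step 2, r3 = 9

Recomputing the run from the initial state:
step 1: r1 = 1, r2 = 6, r3 = 8
step 2: r1 = 1, r2 = 6, r3 = 9
step 3: r1 = 1, r2 = 6, r3 = 1
step 4: r1 = 1, r2 = 7, r3 = 1
step 5: r1 = -1, r2 = 7, r3 = 1
step 6: r1 = -1, r2 = 7, r3 = 8
step 7: r1 = -9, r2 = 7, r3 = 8
step 8: r1 = -9, r2 = -63, r3 = 8
The first disagreement with the transcript is at step 2, where the value should be r3 = 9.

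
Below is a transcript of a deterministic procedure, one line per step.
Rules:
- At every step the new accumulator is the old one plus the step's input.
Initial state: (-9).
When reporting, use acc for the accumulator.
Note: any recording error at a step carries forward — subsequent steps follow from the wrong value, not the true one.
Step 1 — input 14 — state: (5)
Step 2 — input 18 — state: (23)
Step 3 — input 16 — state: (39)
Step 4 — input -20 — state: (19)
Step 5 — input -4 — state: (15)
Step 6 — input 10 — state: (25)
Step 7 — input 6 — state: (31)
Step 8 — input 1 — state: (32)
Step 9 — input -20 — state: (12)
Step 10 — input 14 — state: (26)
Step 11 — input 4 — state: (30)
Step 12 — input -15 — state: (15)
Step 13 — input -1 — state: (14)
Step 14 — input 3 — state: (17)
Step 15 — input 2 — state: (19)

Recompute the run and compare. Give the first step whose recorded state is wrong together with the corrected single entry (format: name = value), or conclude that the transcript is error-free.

no error

Recomputing the run from the initial state:
step 1: acc = 5
step 2: acc = 23
step 3: acc = 39
step 4: acc = 19
step 5: acc = 15
step 6: acc = 25
step 7: acc = 31
step 8: acc = 32
step 9: acc = 12
step 10: acc = 26
step 11: acc = 30
step 12: acc = 15
step 13: acc = 14
step 14: acc = 17
step 15: acc = 19
This matches the transcript at every step.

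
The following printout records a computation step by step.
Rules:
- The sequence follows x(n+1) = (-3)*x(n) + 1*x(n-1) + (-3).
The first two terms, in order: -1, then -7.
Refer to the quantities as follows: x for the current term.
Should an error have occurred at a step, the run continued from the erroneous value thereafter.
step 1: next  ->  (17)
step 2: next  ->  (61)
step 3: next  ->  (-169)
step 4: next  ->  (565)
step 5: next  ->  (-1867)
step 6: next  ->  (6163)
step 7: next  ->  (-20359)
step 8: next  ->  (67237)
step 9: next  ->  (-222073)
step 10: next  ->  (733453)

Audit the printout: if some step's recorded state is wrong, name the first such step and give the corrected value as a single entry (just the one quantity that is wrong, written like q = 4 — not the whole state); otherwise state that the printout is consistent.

step 2, x = -61

1. x = -3*(-7) + (1)*(-1) + (-3) = 17 (confirmed correct)
2. x = -3*(17) + (1)*(-7) + (-3) = -61 (a discrepancy with the printout)
So the first discrepancy is step 2, where the right value is x = -61.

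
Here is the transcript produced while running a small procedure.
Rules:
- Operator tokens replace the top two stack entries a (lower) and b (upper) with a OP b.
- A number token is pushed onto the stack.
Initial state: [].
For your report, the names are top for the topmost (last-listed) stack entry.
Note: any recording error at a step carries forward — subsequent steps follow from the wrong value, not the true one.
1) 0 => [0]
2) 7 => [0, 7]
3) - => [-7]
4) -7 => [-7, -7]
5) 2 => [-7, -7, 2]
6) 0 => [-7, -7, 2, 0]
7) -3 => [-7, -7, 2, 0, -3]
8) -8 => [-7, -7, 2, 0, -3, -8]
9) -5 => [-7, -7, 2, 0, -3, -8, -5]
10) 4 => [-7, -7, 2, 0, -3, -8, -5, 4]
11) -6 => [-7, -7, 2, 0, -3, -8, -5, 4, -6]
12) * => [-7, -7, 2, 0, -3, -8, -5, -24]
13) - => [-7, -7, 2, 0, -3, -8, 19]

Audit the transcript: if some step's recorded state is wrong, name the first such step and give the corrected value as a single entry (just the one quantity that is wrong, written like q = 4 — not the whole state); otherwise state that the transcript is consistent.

1. push 0: top = 0 (no discrepancy)
2. push 7: top = 7 (exactly as logged)
3. 0 - 7 = -7 (consistent with the transcript)
4. push -7: top = -7 (no discrepancy)
5. push 2: top = 2 (exactly as logged)
6. push 0: top = 0 (same as recorded)
7. push -3: top = -3 (agrees with the transcript)
8. push -8: top = -8 (in agreement)
9. push -5: top = -5 (in agreement)
10. push 4: top = 4 (verified)
11. push -6: top = -6 (same as recorded)
12. 4 * -6 = -24 (exactly as logged)
13. -5 - -24 = 19 (exactly as logged)
The recomputation confirms every line.

no error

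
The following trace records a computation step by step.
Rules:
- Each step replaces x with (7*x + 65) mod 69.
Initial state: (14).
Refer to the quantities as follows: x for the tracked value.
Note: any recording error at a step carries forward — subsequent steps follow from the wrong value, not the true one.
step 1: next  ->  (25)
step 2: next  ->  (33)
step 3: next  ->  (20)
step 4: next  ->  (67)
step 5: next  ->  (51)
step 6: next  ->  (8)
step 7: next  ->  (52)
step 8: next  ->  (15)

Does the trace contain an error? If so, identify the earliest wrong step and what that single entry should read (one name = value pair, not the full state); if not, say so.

no error

Recomputing the run from the initial state:
step 1: x = 25
step 2: x = 33
step 3: x = 20
step 4: x = 67
step 5: x = 51
step 6: x = 8
step 7: x = 52
step 8: x = 15
This matches the trace at every step.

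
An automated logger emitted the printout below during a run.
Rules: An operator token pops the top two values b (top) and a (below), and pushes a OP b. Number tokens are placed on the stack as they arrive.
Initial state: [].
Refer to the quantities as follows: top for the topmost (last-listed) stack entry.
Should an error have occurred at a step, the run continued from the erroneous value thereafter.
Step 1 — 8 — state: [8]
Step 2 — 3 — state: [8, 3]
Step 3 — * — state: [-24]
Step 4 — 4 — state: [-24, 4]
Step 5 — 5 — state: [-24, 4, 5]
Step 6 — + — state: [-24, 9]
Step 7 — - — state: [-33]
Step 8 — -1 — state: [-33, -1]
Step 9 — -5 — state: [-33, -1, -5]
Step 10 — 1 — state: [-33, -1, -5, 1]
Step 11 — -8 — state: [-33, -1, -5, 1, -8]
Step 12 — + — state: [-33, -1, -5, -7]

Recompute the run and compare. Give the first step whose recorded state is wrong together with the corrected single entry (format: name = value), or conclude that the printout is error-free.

Recomputing the run from the initial state:
step 1: [8]
step 2: [8, 3]
step 3: [24]
step 4: [24, 4]
step 5: [24, 4, 5]
step 6: [24, 9]
step 7: [15]
step 8: [15, -1]
step 9: [15, -1, -5]
step 10: [15, -1, -5, 1]
step 11: [15, -1, -5, 1, -8]
step 12: [15, -1, -5, -7]
The first disagreement with the printout is at step 3, where the value should be top = 24.

step 3, top = 24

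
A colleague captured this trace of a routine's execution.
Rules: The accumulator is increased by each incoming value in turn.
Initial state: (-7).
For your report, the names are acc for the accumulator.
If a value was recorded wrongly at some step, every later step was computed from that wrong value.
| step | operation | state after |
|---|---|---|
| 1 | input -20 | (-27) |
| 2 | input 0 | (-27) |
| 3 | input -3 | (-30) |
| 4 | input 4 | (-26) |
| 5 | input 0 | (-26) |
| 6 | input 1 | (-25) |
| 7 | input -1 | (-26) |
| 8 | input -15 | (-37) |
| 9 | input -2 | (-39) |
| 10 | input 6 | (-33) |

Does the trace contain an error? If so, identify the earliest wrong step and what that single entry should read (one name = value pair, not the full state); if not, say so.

1. acc = -7 + -20 = -27 (exactly as logged)
2. acc = -27 + 0 = -27 (matches)
3. acc = -27 + -3 = -30 (verified)
4. acc = -30 + 4 = -26 (exactly as logged)
5. acc = -26 + 0 = -26 (verified)
6. acc = -26 + 1 = -25 (verified)
7. acc = -25 + -1 = -26 (matches)
8. acc = -26 + -15 = -41 (the trace has a different value)
The earliest wrong entry is at step 8: it should read acc = -41.

step 8, acc = -41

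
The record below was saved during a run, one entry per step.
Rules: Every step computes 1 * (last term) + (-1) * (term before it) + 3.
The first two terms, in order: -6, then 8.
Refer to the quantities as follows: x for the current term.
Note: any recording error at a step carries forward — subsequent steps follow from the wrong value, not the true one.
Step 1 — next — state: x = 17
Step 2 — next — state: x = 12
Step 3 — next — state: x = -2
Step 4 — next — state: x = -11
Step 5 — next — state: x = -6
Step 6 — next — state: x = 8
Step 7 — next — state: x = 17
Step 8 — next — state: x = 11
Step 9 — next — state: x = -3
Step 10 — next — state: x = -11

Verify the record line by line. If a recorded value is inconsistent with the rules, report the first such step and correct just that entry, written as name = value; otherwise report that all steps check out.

step 8, x = 12

step 1: x = 1*(8) + (-1)*(-6) + (3) = 17 -> agrees with the record
step 2: x = 1*(17) + (-1)*(8) + (3) = 12 -> no discrepancy
step 3: x = 1*(12) + (-1)*(17) + (3) = -2 -> same as recorded
step 4: x = 1*(-2) + (-1)*(12) + (3) = -11 -> matches
step 5: x = 1*(-11) + (-1)*(-2) + (3) = -6 -> exactly as logged
step 6: x = 1*(-6) + (-1)*(-11) + (3) = 8 -> exactly as logged
step 7: x = 1*(8) + (-1)*(-6) + (3) = 17 -> matches
step 8: x = 1*(17) + (-1)*(8) + (3) = 12 -> the record disagrees here
First deviation found at step 8; the corrected entry is x = 12.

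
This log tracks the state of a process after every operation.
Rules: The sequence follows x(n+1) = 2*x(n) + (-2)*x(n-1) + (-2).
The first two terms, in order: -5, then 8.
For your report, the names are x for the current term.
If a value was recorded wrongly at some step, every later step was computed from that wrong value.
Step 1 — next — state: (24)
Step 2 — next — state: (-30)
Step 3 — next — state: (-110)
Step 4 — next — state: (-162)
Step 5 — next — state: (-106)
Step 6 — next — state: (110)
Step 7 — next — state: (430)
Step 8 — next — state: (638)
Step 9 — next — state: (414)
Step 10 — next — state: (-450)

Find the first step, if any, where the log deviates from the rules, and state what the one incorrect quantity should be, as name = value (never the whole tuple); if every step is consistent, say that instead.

step 2, x = 30

1. x = 2*(8) + (-2)*(-5) + (-2) = 24 (checks out)
2. x = 2*(24) + (-2)*(8) + (-2) = 30 (the recorded entry deviates here)
That makes step 2 the first incorrect line — x = 30 is what it should show.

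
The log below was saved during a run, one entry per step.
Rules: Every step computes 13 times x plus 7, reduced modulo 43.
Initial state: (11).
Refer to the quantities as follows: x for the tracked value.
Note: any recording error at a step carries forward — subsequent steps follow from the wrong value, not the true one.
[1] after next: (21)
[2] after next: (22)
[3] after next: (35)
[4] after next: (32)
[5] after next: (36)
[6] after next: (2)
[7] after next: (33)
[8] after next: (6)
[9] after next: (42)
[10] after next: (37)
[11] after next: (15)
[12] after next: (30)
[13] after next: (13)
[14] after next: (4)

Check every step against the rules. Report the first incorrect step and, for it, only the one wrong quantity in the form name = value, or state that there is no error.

step 13, x = 10

Recomputing the run from the initial state:
step 1: x = 21
step 2: x = 22
step 3: x = 35
step 4: x = 32
step 5: x = 36
step 6: x = 2
step 7: x = 33
step 8: x = 6
step 9: x = 42
step 10: x = 37
step 11: x = 15
step 12: x = 30
step 13: x = 10
step 14: x = 8
The first disagreement with the log is at step 13, where the value should be x = 10.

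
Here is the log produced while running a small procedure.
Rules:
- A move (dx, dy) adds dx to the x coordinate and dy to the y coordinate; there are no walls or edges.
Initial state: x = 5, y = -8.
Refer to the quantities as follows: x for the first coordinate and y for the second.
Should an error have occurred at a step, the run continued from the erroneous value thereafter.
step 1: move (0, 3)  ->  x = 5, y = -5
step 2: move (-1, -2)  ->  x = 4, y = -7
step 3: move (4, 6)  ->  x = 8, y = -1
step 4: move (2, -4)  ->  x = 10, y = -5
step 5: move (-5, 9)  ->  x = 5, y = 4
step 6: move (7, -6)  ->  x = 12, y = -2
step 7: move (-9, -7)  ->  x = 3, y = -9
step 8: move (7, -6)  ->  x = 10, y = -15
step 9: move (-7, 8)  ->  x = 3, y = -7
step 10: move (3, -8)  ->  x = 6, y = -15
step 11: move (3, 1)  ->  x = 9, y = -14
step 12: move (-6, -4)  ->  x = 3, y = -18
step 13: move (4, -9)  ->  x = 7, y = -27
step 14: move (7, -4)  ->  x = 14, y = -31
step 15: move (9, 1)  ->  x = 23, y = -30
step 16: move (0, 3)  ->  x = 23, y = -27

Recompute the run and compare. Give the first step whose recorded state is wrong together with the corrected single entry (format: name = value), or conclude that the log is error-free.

no error

Recomputing the run from the initial state:
step 1: x = 5, y = -5
step 2: x = 4, y = -7
step 3: x = 8, y = -1
step 4: x = 10, y = -5
step 5: x = 5, y = 4
step 6: x = 12, y = -2
step 7: x = 3, y = -9
step 8: x = 10, y = -15
step 9: x = 3, y = -7
step 10: x = 6, y = -15
step 11: x = 9, y = -14
step 12: x = 3, y = -18
step 13: x = 7, y = -27
step 14: x = 14, y = -31
step 15: x = 23, y = -30
step 16: x = 23, y = -27
This matches the log at every step.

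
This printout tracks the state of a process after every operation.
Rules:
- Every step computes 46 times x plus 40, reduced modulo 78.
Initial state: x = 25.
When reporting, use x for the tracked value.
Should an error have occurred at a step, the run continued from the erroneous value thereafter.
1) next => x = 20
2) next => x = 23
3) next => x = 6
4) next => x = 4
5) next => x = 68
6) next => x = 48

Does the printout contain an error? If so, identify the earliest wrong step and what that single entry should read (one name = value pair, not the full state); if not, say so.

1. x = (46*25 + 40) mod 78 = 20 (agrees with the printout)
2. x = (46*20 + 40) mod 78 = 24 (the printout has a different value)
Conclusion: step 2 carries the first error; the entry should be x = 24.

step 2, x = 24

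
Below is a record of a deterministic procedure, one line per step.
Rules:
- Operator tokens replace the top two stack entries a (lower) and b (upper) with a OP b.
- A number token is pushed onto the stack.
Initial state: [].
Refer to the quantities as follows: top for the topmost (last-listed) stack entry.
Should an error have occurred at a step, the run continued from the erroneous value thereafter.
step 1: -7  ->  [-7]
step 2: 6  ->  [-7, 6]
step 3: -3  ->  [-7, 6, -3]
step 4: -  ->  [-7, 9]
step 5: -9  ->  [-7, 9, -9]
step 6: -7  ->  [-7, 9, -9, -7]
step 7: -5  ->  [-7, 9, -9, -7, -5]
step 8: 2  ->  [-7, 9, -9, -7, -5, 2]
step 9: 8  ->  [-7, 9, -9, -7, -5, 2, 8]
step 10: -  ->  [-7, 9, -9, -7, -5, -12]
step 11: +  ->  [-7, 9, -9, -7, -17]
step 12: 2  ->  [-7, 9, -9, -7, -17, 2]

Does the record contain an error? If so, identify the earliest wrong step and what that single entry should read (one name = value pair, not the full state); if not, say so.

1. push -7: top = -7 (checks out)
2. push 6: top = 6 (confirmed correct)
3. push -3: top = -3 (in agreement)
4. 6 - -3 = 9 (same as recorded)
5. push -9: top = -9 (confirmed correct)
6. push -7: top = -7 (confirmed correct)
7. push -5: top = -5 (matches)
8. push 2: top = 2 (confirmed correct)
9. push 8: top = 8 (exactly as logged)
10. 2 - 8 = -6 (not what was recorded)
The earliest wrong entry is at step 10: it should read top = -6.

step 10, top = -6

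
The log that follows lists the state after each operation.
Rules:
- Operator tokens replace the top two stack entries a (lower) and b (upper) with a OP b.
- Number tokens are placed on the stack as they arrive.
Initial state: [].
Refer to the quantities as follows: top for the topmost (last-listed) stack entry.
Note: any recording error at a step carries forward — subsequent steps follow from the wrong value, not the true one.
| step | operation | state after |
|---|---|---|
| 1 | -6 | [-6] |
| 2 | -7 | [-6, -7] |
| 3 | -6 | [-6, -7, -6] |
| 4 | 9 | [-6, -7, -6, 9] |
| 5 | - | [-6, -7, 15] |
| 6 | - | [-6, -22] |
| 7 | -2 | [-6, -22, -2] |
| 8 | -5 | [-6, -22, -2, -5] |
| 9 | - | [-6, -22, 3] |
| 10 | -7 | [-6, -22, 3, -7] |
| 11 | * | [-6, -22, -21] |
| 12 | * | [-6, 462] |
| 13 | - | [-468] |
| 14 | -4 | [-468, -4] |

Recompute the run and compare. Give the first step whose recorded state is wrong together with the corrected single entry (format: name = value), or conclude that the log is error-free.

Recomputing the run from the initial state:
step 1: [-6]
step 2: [-6, -7]
step 3: [-6, -7, -6]
step 4: [-6, -7, -6, 9]
step 5: [-6, -7, -15]
step 6: [-6, 8]
step 7: [-6, 8, -2]
step 8: [-6, 8, -2, -5]
step 9: [-6, 8, 3]
step 10: [-6, 8, 3, -7]
step 11: [-6, 8, -21]
step 12: [-6, -168]
step 13: [162]
step 14: [162, -4]
The first disagreement with the log is at step 5, where the value should be top = -15.

step 5, top = -15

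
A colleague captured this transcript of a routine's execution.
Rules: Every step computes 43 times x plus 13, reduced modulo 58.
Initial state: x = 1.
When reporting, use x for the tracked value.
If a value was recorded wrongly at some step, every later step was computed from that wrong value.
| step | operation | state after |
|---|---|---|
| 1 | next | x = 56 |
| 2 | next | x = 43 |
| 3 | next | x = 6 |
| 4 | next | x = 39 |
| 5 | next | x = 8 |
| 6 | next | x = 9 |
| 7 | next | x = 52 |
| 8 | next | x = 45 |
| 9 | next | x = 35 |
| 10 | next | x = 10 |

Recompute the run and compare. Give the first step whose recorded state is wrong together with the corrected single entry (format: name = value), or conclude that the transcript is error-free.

Step 1: x = (43*1 + 13) mod 58 = 56 — agrees with the transcript.
Step 2: x = (43*56 + 13) mod 58 = 43 — exactly as logged.
Step 3: x = (43*43 + 13) mod 58 = 6 — matches.
Step 4: x = (43*6 + 13) mod 58 = 39 — confirmed correct.
Step 5: x = (43*39 + 13) mod 58 = 8 — verified.
Step 6: x = (43*8 + 13) mod 58 = 9 — checks out.
Step 7: x = (43*9 + 13) mod 58 = 52 — no discrepancy.
Step 8: x = (43*52 + 13) mod 58 = 45 — confirmed correct.
Step 9: x = (43*45 + 13) mod 58 = 34 — the entry is off here.
First incorrect step: 9; the correct value is x = 34.

step 9, x = 34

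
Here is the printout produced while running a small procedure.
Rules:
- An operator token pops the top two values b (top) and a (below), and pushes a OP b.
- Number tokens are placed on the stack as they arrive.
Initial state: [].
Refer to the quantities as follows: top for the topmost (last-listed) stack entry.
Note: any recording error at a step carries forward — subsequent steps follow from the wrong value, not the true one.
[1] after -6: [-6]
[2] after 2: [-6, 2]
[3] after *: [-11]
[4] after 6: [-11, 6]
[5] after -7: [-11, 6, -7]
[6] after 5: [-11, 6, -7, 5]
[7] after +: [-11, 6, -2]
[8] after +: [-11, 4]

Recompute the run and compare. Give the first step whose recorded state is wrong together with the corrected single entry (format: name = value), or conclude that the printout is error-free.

step 3, top = -12

Recomputing the run from the initial state:
step 1: [-6]
step 2: [-6, 2]
step 3: [-12]
step 4: [-12, 6]
step 5: [-12, 6, -7]
step 6: [-12, 6, -7, 5]
step 7: [-12, 6, -2]
step 8: [-12, 4]
The first disagreement with the printout is at step 3, where the value should be top = -12.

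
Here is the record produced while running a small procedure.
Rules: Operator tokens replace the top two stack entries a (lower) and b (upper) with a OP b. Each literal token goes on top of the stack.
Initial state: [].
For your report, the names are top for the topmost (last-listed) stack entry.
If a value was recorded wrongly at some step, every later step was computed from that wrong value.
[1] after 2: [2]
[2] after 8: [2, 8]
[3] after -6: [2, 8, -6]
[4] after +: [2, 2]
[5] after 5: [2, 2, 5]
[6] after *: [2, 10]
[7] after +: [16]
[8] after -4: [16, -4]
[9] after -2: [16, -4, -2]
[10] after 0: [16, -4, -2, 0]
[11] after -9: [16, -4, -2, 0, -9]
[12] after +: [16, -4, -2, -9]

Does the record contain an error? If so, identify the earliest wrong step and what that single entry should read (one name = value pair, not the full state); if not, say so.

step 7, top = 12

Step 1: push 2: top = 2 — no discrepancy.
Step 2: push 8: top = 8 — agrees with the record.
Step 3: push -6: top = -6 — checks out.
Step 4: 8 + -6 = 2 — same as recorded.
Step 5: push 5: top = 5 — exactly as logged.
Step 6: 2 * 5 = 10 — verified.
Step 7: 2 + 10 = 12 — the record has a different value.
Conclusion: step 7 carries the first error; the entry should be top = 12.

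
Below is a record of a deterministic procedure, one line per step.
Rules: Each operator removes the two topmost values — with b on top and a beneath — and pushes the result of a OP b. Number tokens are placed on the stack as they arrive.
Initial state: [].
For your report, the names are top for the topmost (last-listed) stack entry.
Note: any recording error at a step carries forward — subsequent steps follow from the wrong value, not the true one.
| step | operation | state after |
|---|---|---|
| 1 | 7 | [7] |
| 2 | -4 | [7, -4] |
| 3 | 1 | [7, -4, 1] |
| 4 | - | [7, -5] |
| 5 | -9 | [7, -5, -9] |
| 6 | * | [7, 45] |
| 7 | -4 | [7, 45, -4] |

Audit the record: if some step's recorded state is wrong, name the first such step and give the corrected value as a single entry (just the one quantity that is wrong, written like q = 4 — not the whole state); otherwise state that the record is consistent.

no error

1. push 7: top = 7 (no discrepancy)
2. push -4: top = -4 (confirmed correct)
3. push 1: top = 1 (verified)
4. -4 - 1 = -5 (agrees with the record)
5. push -9: top = -9 (confirmed correct)
6. -5 * -9 = 45 (checks out)
7. push -4: top = -4 (consistent with the record)
Every step is consistent.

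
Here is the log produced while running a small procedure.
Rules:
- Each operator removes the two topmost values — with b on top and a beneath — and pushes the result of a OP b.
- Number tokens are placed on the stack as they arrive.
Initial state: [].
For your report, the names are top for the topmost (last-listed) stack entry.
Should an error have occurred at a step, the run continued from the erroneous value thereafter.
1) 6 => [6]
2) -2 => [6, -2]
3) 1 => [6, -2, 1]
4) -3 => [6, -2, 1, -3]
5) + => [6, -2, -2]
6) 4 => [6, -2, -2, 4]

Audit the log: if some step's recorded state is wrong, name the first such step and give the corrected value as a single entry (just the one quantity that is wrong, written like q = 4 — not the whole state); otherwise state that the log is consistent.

step 1: push 6: top = 6 -> consistent with the log
step 2: push -2: top = -2 -> confirmed correct
step 3: push 1: top = 1 -> verified
step 4: push -3: top = -3 -> matches
step 5: 1 + -3 = -2 -> consistent with the log
step 6: push 4: top = 4 -> matches
Every step is consistent.

no error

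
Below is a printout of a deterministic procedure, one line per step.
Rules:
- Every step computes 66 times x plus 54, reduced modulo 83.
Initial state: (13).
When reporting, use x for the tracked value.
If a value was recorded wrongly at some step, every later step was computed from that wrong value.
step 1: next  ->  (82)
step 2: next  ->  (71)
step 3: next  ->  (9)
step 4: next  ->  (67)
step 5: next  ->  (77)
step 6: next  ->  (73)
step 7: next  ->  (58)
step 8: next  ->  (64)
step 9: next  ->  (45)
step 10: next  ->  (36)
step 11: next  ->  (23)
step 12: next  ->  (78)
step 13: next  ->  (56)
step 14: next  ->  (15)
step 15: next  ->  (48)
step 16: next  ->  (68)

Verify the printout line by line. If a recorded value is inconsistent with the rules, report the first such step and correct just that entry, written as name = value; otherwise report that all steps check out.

no error

Step 1: x = (66*13 + 54) mod 83 = 82 — confirmed correct.
Step 2: x = (66*82 + 54) mod 83 = 71 — no discrepancy.
Step 3: x = (66*71 + 54) mod 83 = 9 — confirmed correct.
Step 4: x = (66*9 + 54) mod 83 = 67 — matches.
Step 5: x = (66*67 + 54) mod 83 = 77 — exactly as logged.
Step 6: x = (66*77 + 54) mod 83 = 73 — confirmed correct.
Step 7: x = (66*73 + 54) mod 83 = 58 — confirmed correct.
Step 8: x = (66*58 + 54) mod 83 = 64 — consistent with the printout.
Step 9: x = (66*64 + 54) mod 83 = 45 — exactly as logged.
Step 10: x = (66*45 + 54) mod 83 = 36 — confirmed correct.
Step 11: x = (66*36 + 54) mod 83 = 23 — consistent with the printout.
Step 12: x = (66*23 + 54) mod 83 = 78 — in agreement.
Step 13: x = (66*78 + 54) mod 83 = 56 — same as recorded.
Step 14: x = (66*56 + 54) mod 83 = 15 — in agreement.
Step 15: x = (66*15 + 54) mod 83 = 48 — verified.
Step 16: x = (66*48 + 54) mod 83 = 68 — agrees with the printout.
All steps check out; nothing to correct.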